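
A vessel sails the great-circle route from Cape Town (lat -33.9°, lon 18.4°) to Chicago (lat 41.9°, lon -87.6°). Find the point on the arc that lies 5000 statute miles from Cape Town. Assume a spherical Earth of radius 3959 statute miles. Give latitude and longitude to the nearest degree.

Convert each endpoint to a unit vector on the sphere (x = cos φ cos λ, y = cos φ sin λ, z = sin φ).
The central angle between the endpoints is δ = arccos(p₁·p₂) ≈ 2.145 rad (122.9°). The total great-circle distance is δ·R ≈ 2.145 × 3959 ≈ 8490 mi, so the target fraction is f = 5000/8490 ≈ 0.589.
Interpolate at f ≈ 0.589 with slerp weights a = sin((1−f)δ)/sin δ ≈ 0.919, b = sin(fδ)/sin δ ≈ 1.135.
p = a·p₁ + b·p₂ ≈ (0.759, -0.603, 0.245); φ = arcsin(p_z) ≈ 14.20°, λ = atan2(p_y, p_x) ≈ -38.47°.

≈ lat 14°, lon -38°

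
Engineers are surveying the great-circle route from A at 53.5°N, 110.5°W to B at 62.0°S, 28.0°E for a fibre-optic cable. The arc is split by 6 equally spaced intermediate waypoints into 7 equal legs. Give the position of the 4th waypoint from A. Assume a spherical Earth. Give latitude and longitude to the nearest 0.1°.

The haversine formula gives a central angle δ ≈ 2.736 rad (156.8°) between the endpoints.
Interpolate at f = 4/7 with slerp weights a = sin((1−f)δ)/sin δ ≈ 2.337, b = sin(fδ)/sin δ ≈ 2.535.
p = a·p₁ + b·p₂ ≈ (0.564, -0.743, -0.360); φ = arcsin(p_z) ≈ -21.09°, λ = atan2(p_y, p_x) ≈ -52.80°.

≈ 21.1°S, 52.8°W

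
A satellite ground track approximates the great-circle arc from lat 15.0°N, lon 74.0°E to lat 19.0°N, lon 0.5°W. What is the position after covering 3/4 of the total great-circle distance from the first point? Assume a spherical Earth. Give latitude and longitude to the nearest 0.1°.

≈ lat 21.0°N, lon 18.2°E

Write both endpoints as unit vectors p₁, p₂ with components (cos φ cos λ, cos φ sin λ, sin φ).
The central angle between the endpoints is δ = arccos(p₁·p₂) ≈ 1.236 rad (70.8°).
Interpolate at f = 3/4 with slerp weights a = sin((1−f)δ)/sin δ ≈ 0.322, b = sin(fδ)/sin δ ≈ 0.847.
p = a·p₁ + b·p₂ ≈ (0.886, 0.292, 0.359); φ = arcsin(p_z) ≈ 21.04°, λ = atan2(p_y, p_x) ≈ 18.23°.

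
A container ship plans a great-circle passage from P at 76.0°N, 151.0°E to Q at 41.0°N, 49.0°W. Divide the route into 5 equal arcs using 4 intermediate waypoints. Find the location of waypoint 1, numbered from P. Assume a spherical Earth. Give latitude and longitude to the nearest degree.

≈ 86°N, 149°W

Convert each endpoint to a unit vector on the sphere (x = cos φ cos λ, y = cos φ sin λ, z = sin φ).
The central angle between the endpoints is δ = arccos(p₁·p₂) ≈ 1.087 rad (62.3°).
Interpolate at f = 1/5 with slerp weights a = sin((1−f)δ)/sin δ ≈ 0.863, b = sin(fδ)/sin δ ≈ 0.244.
p = a·p₁ + b·p₂ ≈ (-0.062, -0.038, 0.997); φ = arcsin(p_z) ≈ 85.84°, λ = atan2(p_y, p_x) ≈ -148.79°.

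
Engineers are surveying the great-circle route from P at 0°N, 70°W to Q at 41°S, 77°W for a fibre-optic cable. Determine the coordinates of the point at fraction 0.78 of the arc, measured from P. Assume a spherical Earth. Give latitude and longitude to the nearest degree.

≈ 32°S, 75°W

From cos δ = sin φ₁ sin φ₂ + cos φ₁ cos φ₂ cos Δλ, the central angle is δ ≈ 0.724 rad (41.5°).
Interpolate at f = 0.78 with slerp weights a = sin((1−f)δ)/sin δ ≈ 0.239, b = sin(fδ)/sin δ ≈ 0.808.
p = a·p₁ + b·p₂ ≈ (0.219, -0.819, -0.530); φ = arcsin(p_z) ≈ -32.01°, λ = atan2(p_y, p_x) ≈ -75.03°.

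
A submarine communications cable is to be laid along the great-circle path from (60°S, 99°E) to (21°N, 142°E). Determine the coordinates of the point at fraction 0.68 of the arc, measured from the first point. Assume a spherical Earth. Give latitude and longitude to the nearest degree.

Write both endpoints as unit vectors p₁, p₂ with components (cos φ cos λ, cos φ sin λ, sin φ).
The central angle between the endpoints is δ = arccos(p₁·p₂) ≈ 1.540 rad (88.2°).
Interpolate at f = 0.68 with slerp weights a = sin((1−f)δ)/sin δ ≈ 0.473, b = sin(fδ)/sin δ ≈ 0.866.
p = a·p₁ + b·p₂ ≈ (-0.674, 0.732, -0.099); φ = arcsin(p_z) ≈ -5.70°, λ = atan2(p_y, p_x) ≈ 132.67°.

≈ (6°S, 133°E)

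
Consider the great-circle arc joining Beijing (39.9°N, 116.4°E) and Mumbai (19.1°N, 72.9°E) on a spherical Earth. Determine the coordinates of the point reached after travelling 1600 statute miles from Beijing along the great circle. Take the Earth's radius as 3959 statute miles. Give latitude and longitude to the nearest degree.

From cos δ = sin φ₁ sin φ₂ + cos φ₁ cos φ₂ cos Δλ, the central angle is δ ≈ 0.744 rad (42.6°). The total great-circle distance is δ·R ≈ 0.744 × 3959 ≈ 2946 mi, so the target fraction is f = 1600/2946 ≈ 0.543.
Interpolate at f ≈ 0.543 with slerp weights a = sin((1−f)δ)/sin δ ≈ 0.492, b = sin(fδ)/sin δ ≈ 0.581.
p = a·p₁ + b·p₂ ≈ (-0.007, 0.863, 0.506); φ = arcsin(p_z) ≈ 30.38°, λ = atan2(p_y, p_x) ≈ 90.44°.

≈ (30°N, 90°E)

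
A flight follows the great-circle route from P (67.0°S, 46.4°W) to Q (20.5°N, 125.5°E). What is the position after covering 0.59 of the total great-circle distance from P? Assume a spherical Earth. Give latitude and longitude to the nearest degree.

Write both endpoints as unit vectors p₁, p₂ with components (cos φ cos λ, cos φ sin λ, sin φ).
The central angle between the endpoints is δ = arccos(p₁·p₂) ≈ 2.325 rad (133.2°).
Interpolate at f = 0.59 with slerp weights a = sin((1−f)δ)/sin δ ≈ 1.119, b = sin(fδ)/sin δ ≈ 1.345.
p = a·p₁ + b·p₂ ≈ (-0.430, 0.709, -0.559); φ = arcsin(p_z) ≈ -33.97°, λ = atan2(p_y, p_x) ≈ 121.24°.

≈ (34°S, 121°E)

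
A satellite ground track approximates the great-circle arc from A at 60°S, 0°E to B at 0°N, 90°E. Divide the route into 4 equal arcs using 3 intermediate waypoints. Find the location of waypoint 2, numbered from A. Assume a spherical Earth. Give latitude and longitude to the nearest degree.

The haversine formula gives a central angle δ ≈ 1.571 rad (90.0°) between the endpoints.
Interpolate at f = 2/4 with slerp weights a = sin((1−f)δ)/sin δ ≈ 0.707, b = sin(fδ)/sin δ ≈ 0.707.
p = a·p₁ + b·p₂ ≈ (0.354, 0.707, -0.612); φ = arcsin(p_z) ≈ -37.76°, λ = atan2(p_y, p_x) ≈ 63.43°.

≈ 38°S, 63°E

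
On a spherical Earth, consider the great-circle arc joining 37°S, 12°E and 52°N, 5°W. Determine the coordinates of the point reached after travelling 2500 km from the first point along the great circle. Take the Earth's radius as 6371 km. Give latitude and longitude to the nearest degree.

Write both endpoints as unit vectors p₁, p₂ with components (cos φ cos λ, cos φ sin λ, sin φ).
The central angle between the endpoints is δ = arccos(p₁·p₂) ≈ 1.575 rad (90.2°). The total great-circle distance is δ·R ≈ 1.575 × 6371 ≈ 10033 km, so the target fraction is f = 2500/10033 ≈ 0.249.
Interpolate at f ≈ 0.249 with slerp weights a = sin((1−f)δ)/sin δ ≈ 0.926, b = sin(fδ)/sin δ ≈ 0.382.
p = a·p₁ + b·p₂ ≈ (0.958, 0.133, -0.256); φ = arcsin(p_z) ≈ -14.81°, λ = atan2(p_y, p_x) ≈ 7.92°.

≈ 15°S, 8°E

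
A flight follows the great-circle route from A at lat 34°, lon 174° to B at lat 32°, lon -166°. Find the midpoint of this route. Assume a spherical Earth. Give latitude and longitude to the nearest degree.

Write both endpoints as unit vectors p₁, p₂ with components (cos φ cos λ, cos φ sin λ, sin φ).
The central angle between the endpoints is δ = arccos(p₁·p₂) ≈ 0.294 rad (16.9°).
Interpolate at f = 1/2 with slerp weights a = sin((1−f)δ)/sin δ ≈ 0.505, b = sin(fδ)/sin δ ≈ 0.505.
p = a·p₁ + b·p₂ ≈ (-0.833, -0.060, 0.551); φ = arcsin(p_z) ≈ 33.40°, λ = atan2(p_y, p_x) ≈ -175.89°.

≈ lat 33°, lon -176°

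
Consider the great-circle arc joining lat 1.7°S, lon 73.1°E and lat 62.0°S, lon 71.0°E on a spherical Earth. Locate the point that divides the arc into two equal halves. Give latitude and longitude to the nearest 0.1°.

≈ lat 31.9°S, lon 72.4°E

The haversine formula gives a central angle δ ≈ 1.053 rad (60.3°) between the endpoints.
Interpolate at f = 1/2 with slerp weights a = sin((1−f)δ)/sin δ ≈ 0.578, b = sin(fδ)/sin δ ≈ 0.578.
p = a·p₁ + b·p₂ ≈ (0.256, 0.810, -0.528); φ = arcsin(p_z) ≈ -31.85°, λ = atan2(p_y, p_x) ≈ 72.43°.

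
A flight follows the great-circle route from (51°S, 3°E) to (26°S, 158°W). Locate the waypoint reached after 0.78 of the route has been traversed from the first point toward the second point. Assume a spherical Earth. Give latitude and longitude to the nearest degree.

The haversine formula gives a central angle δ ≈ 1.766 rad (101.2°) between the endpoints.
Interpolate at f = 0.78 with slerp weights a = sin((1−f)δ)/sin δ ≈ 0.386, b = sin(fδ)/sin δ ≈ 1.000.
p = a·p₁ + b·p₂ ≈ (-0.591, -0.324, -0.739); φ = arcsin(p_z) ≈ -47.62°, λ = atan2(p_y, p_x) ≈ -151.26°.

≈ (48°S, 151°W)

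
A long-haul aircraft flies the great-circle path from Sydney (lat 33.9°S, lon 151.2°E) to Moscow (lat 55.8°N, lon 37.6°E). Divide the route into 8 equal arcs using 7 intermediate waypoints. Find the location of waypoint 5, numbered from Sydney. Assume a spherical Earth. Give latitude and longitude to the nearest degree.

From cos δ = sin φ₁ sin φ₂ + cos φ₁ cos φ₂ cos Δλ, the central angle is δ ≈ 2.276 rad (130.4°).
Interpolate at f = 5/8 with slerp weights a = sin((1−f)δ)/sin δ ≈ 0.989, b = sin(fδ)/sin δ ≈ 1.299.
p = a·p₁ + b·p₂ ≈ (-0.141, 0.841, 0.522); φ = arcsin(p_z) ≈ 31.48°, λ = atan2(p_y, p_x) ≈ 99.54°.

≈ lat 31°N, lon 100°E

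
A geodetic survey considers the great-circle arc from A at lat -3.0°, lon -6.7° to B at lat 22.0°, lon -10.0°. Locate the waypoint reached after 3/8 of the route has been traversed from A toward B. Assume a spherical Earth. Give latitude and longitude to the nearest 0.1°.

≈ lat 6.4°, lon -7.9°

The haversine formula gives a central angle δ ≈ 0.440 rad (25.2°) between the endpoints.
Interpolate at f = 3/8 with slerp weights a = sin((1−f)δ)/sin δ ≈ 0.638, b = sin(fδ)/sin δ ≈ 0.386.
p = a·p₁ + b·p₂ ≈ (0.984, -0.136, 0.111); φ = arcsin(p_z) ≈ 6.38°, λ = atan2(p_y, p_x) ≈ -7.89°.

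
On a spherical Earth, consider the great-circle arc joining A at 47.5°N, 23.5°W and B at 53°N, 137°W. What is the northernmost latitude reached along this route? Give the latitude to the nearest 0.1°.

The great circle lies in the plane with unit normal n̂ = (p₁ × p₂)/|p₁ × p₂|.
Here n̂_z ≈ -0.412; the vertex latitude is φ_max = arccos|n̂_z| ≈ 65.7°.
Check via Clairaut: cos φ_max = |cos φ₁| · sin C = cos(47.5°)·sin(37.6°) ≈ 0.412, again giving ≈ 65.7°.

≈ 65.7°N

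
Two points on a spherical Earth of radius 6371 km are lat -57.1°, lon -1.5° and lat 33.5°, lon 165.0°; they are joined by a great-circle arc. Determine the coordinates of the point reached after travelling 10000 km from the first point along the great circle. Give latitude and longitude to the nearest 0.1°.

≈ lat -29.0°, lon 147.2°

From cos δ = sin φ₁ sin φ₂ + cos φ₁ cos φ₂ cos Δλ, the central angle is δ ≈ 2.699 rad (154.7°). The total great-circle distance is δ·R ≈ 2.699 × 6371 ≈ 17198 km, so the target fraction is f = 10000/17198 ≈ 0.581.
Interpolate at f ≈ 0.581 with slerp weights a = sin((1−f)δ)/sin δ ≈ 2.114, b = sin(fδ)/sin δ ≈ 2.337.
p = a·p₁ + b·p₂ ≈ (-0.735, 0.474, -0.485); φ = arcsin(p_z) ≈ -28.99°, λ = atan2(p_y, p_x) ≈ 147.16°.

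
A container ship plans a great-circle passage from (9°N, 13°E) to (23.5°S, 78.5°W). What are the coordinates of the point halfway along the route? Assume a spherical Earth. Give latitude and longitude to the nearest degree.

≈ (10°S, 31°W)

The haversine formula gives a central angle δ ≈ 1.657 rad (94.9°) between the endpoints.
Interpolate at f = 1/2 with slerp weights a = sin((1−f)δ)/sin δ ≈ 0.740, b = sin(fδ)/sin δ ≈ 0.740.
p = a·p₁ + b·p₂ ≈ (0.847, -0.500, -0.179); φ = arcsin(p_z) ≈ -10.32°, λ = atan2(p_y, p_x) ≈ -30.57°.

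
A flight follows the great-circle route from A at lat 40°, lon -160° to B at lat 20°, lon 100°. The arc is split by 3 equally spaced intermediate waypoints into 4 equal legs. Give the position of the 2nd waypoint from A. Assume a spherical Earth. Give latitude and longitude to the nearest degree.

Write both endpoints as unit vectors p₁, p₂ with components (cos φ cos λ, cos φ sin λ, sin φ).
The central angle between the endpoints is δ = arccos(p₁·p₂) ≈ 1.476 rad (84.6°).
Interpolate at f = 2/4 with slerp weights a = sin((1−f)δ)/sin δ ≈ 0.676, b = sin(fδ)/sin δ ≈ 0.676.
p = a·p₁ + b·p₂ ≈ (-0.597, 0.448, 0.666); φ = arcsin(p_z) ≈ 41.72°, λ = atan2(p_y, p_x) ≈ 143.08°.

≈ lat 42°, lon 143°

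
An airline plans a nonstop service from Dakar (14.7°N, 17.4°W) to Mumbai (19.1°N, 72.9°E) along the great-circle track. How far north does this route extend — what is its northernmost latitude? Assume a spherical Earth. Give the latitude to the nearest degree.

≈ 24°N

The great circle lies in the plane with unit normal n̂ = (p₁ × p₂)/|p₁ × p₂|.
Here n̂_z ≈ +0.917; the vertex latitude is φ_max = arccos|n̂_z| ≈ 23.5°.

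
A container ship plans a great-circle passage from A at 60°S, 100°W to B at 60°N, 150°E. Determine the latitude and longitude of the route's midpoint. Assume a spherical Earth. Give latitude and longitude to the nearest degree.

Convert each endpoint to a unit vector on the sphere (x = cos φ cos λ, y = cos φ sin λ, z = sin φ).
The central angle between the endpoints is δ = arccos(p₁·p₂) ≈ 2.560 rad (146.7°).
Interpolate at f = 1/2 with slerp weights a = sin((1−f)δ)/sin δ ≈ 1.743, b = sin(fδ)/sin δ ≈ 1.743.
p = a·p₁ + b·p₂ ≈ (-0.906, -0.423, 0.000); φ = arcsin(p_z) ≈ 0.00°, λ = atan2(p_y, p_x) ≈ -155.00°.

≈ 0°N, 155°W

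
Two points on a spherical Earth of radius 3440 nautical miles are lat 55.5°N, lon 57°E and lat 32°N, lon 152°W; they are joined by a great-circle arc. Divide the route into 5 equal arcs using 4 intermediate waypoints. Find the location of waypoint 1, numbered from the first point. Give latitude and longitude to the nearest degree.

≈ lat 70°N, lon 79°E

Convert each endpoint to a unit vector on the sphere (x = cos φ cos λ, y = cos φ sin λ, z = sin φ).
The central angle between the endpoints is δ = arccos(p₁·p₂) ≈ 1.554 rad (89.0°).
Interpolate at f = 1/5 with slerp weights a = sin((1−f)δ)/sin δ ≈ 0.947, b = sin(fδ)/sin δ ≈ 0.306.
p = a·p₁ + b·p₂ ≈ (0.063, 0.328, 0.943); φ = arcsin(p_z) ≈ 70.48°, λ = atan2(p_y, p_x) ≈ 79.12°.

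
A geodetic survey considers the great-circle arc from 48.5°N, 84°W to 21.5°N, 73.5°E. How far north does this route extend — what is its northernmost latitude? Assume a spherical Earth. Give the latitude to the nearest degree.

The great circle lies in the plane with unit normal n̂ = (p₁ × p₂)/|p₁ × p₂|.
Here n̂_z ≈ +0.247; the vertex latitude is φ_max = arccos|n̂_z| ≈ 75.7°.
Check via Clairaut: cos φ_max = |cos φ₁| · sin C = cos(48.5°)·sin(21.9°) ≈ 0.247, again giving ≈ 75.7°.

≈ 76°N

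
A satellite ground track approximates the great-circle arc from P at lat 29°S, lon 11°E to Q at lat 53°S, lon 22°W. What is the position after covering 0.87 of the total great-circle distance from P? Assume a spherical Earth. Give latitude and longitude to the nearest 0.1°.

≈ lat 50.5°S, lon 16.1°W

Convert each endpoint to a unit vector on the sphere (x = cos φ cos λ, y = cos φ sin λ, z = sin φ).
The central angle between the endpoints is δ = arccos(p₁·p₂) ≈ 0.594 rad (34.0°).
Interpolate at f = 0.87 with slerp weights a = sin((1−f)δ)/sin δ ≈ 0.138, b = sin(fδ)/sin δ ≈ 0.883.
p = a·p₁ + b·p₂ ≈ (0.611, -0.176, -0.772); φ = arcsin(p_z) ≈ -50.52°, λ = atan2(p_y, p_x) ≈ -16.07°.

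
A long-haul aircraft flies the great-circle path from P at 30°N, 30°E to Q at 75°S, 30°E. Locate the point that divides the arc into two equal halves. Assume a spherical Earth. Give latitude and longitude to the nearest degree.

The haversine formula gives a central angle δ ≈ 1.833 rad (105.0°) between the endpoints.
Interpolate at f = 1/2 with slerp weights a = sin((1−f)δ)/sin δ ≈ 0.821, b = sin(fδ)/sin δ ≈ 0.821.
p = a·p₁ + b·p₂ ≈ (0.800, 0.462, -0.383); φ = arcsin(p_z) ≈ -22.50°, λ = atan2(p_y, p_x) ≈ 30.00°.

≈ 23°S, 30°E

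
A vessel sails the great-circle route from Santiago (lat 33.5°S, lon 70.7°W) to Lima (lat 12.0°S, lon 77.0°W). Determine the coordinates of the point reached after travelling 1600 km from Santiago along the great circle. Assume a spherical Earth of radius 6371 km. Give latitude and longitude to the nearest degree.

≈ lat 20°S, lon 75°W

Convert each endpoint to a unit vector on the sphere (x = cos φ cos λ, y = cos φ sin λ, z = sin φ).
The central angle between the endpoints is δ = arccos(p₁·p₂) ≈ 0.388 rad (22.3°). The total great-circle distance is δ·R ≈ 0.388 × 6371 ≈ 2475 km, so the target fraction is f = 1600/2475 ≈ 0.646.
Interpolate at f ≈ 0.646 with slerp weights a = sin((1−f)δ)/sin δ ≈ 0.361, b = sin(fδ)/sin δ ≈ 0.656.
p = a·p₁ + b·p₂ ≈ (0.244, -0.910, -0.336); φ = arcsin(p_z) ≈ -19.63°, λ = atan2(p_y, p_x) ≈ -74.99°.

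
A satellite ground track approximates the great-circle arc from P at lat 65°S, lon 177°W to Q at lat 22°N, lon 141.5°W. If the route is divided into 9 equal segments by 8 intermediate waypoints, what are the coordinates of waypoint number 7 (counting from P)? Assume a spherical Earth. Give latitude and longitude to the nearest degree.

≈ lat 2°N, lon 146°W

Write both endpoints as unit vectors p₁, p₂ with components (cos φ cos λ, cos φ sin λ, sin φ).
The central angle between the endpoints is δ = arccos(p₁·p₂) ≈ 1.591 rad (91.2°).
Interpolate at f = 7/9 with slerp weights a = sin((1−f)δ)/sin δ ≈ 0.346, b = sin(fδ)/sin δ ≈ 0.945.
p = a·p₁ + b·p₂ ≈ (-0.832, -0.553, 0.040); φ = arcsin(p_z) ≈ 2.30°, λ = atan2(p_y, p_x) ≈ -146.38°.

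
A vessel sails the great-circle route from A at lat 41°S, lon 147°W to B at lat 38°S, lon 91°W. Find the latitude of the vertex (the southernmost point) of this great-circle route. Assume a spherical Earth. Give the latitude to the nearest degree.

The great circle lies in the plane with unit normal n̂ = (p₁ × p₂)/|p₁ × p₂|.
Here n̂_z ≈ +0.729; the vertex latitude is φ_max = arccos|n̂_z| ≈ 43.2°.

≈ 43°S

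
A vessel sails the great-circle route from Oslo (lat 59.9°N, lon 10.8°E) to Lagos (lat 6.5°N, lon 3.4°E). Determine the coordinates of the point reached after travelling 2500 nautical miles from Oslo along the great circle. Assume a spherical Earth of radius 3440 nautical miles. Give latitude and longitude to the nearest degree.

≈ lat 19°N, lon 4°E

The haversine formula gives a central angle δ ≈ 0.937 rad (53.7°) between the endpoints. The total great-circle distance is δ·R ≈ 0.937 × 3440 ≈ 3224 nmi, so the target fraction is f = 2500/3224 ≈ 0.775.
Interpolate at f ≈ 0.775 with slerp weights a = sin((1−f)δ)/sin δ ≈ 0.259, b = sin(fδ)/sin δ ≈ 0.824.
p = a·p₁ + b·p₂ ≈ (0.945, 0.073, 0.318); φ = arcsin(p_z) ≈ 18.52°, λ = atan2(p_y, p_x) ≈ 4.41°.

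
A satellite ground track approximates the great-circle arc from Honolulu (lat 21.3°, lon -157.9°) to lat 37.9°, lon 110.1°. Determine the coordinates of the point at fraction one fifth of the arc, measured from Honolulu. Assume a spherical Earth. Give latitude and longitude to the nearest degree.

≈ lat 30°, lon -172°

Write both endpoints as unit vectors p₁, p₂ with components (cos φ cos λ, cos φ sin λ, sin φ).
The central angle between the endpoints is δ = arccos(p₁·p₂) ≈ 1.372 rad (78.6°).
Interpolate at f = 1/5 with slerp weights a = sin((1−f)δ)/sin δ ≈ 0.908, b = sin(fδ)/sin δ ≈ 0.276.
p = a·p₁ + b·p₂ ≈ (-0.859, -0.113, 0.500); φ = arcsin(p_z) ≈ 29.98°, λ = atan2(p_y, p_x) ≈ -172.47°.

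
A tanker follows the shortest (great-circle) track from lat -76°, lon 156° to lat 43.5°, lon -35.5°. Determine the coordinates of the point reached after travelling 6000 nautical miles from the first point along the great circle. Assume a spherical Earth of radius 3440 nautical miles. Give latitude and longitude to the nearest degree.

≈ lat -4°, lon -39°

From cos δ = sin φ₁ sin φ₂ + cos φ₁ cos φ₂ cos Δλ, the central angle is δ ≈ 2.568 rad (147.1°). The total great-circle distance is δ·R ≈ 2.568 × 3440 ≈ 8833 nmi, so the target fraction is f = 6000/8833 ≈ 0.679.
Interpolate at f ≈ 0.679 with slerp weights a = sin((1−f)δ)/sin δ ≈ 1.352, b = sin(fδ)/sin δ ≈ 1.815.
p = a·p₁ + b·p₂ ≈ (0.773, -0.631, -0.062); φ = arcsin(p_z) ≈ -3.57°, λ = atan2(p_y, p_x) ≈ -39.25°.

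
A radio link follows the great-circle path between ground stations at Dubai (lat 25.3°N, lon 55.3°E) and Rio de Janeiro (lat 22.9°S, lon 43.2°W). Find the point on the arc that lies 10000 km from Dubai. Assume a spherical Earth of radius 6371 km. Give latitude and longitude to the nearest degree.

From cos δ = sin φ₁ sin φ₂ + cos φ₁ cos φ₂ cos Δλ, the central angle is δ ≈ 1.864 rad (106.8°). The total great-circle distance is δ·R ≈ 1.864 × 6371 ≈ 11878 km, so the target fraction is f = 10000/11878 ≈ 0.842.
Interpolate at f ≈ 0.842 with slerp weights a = sin((1−f)δ)/sin δ ≈ 0.304, b = sin(fδ)/sin δ ≈ 1.045.
p = a·p₁ + b·p₂ ≈ (0.858, -0.433, -0.277); φ = arcsin(p_z) ≈ -16.07°, λ = atan2(p_y, p_x) ≈ -26.80°.

≈ lat 16°S, lon 27°W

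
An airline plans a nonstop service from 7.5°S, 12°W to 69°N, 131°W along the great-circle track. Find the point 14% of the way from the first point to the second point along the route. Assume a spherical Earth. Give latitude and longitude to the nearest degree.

≈ 7°N, 17°W

Write both endpoints as unit vectors p₁, p₂ with components (cos φ cos λ, cos φ sin λ, sin φ).
The central angle between the endpoints is δ = arccos(p₁·p₂) ≈ 1.869 rad (107.1°).
Interpolate at f = 0.14 with slerp weights a = sin((1−f)δ)/sin δ ≈ 1.046, b = sin(fδ)/sin δ ≈ 0.271.
p = a·p₁ + b·p₂ ≈ (0.950, -0.289, 0.116); φ = arcsin(p_z) ≈ 6.68°, λ = atan2(p_y, p_x) ≈ -16.90°.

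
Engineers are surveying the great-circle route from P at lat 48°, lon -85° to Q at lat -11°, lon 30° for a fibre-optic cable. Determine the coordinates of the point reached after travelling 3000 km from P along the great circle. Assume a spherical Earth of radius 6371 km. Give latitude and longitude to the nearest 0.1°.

≈ lat 46.3°, lon -45.0°

The haversine formula gives a central angle δ ≈ 2.004 rad (114.8°) between the endpoints. The total great-circle distance is δ·R ≈ 2.004 × 6371 ≈ 12765 km, so the target fraction is f = 3000/12765 ≈ 0.235.
Interpolate at f ≈ 0.235 with slerp weights a = sin((1−f)δ)/sin δ ≈ 1.101, b = sin(fδ)/sin δ ≈ 0.500.
p = a·p₁ + b·p₂ ≈ (0.489, -0.488, 0.723); φ = arcsin(p_z) ≈ 46.27°, λ = atan2(p_y, p_x) ≈ -44.97°.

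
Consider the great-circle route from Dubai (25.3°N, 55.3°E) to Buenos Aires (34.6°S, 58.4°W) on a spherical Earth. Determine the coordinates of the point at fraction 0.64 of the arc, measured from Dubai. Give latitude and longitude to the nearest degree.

Write both endpoints as unit vectors p₁, p₂ with components (cos φ cos λ, cos φ sin λ, sin φ).
The central angle between the endpoints is δ = arccos(p₁·p₂) ≈ 2.143 rad (122.8°).
Interpolate at f = 0.64 with slerp weights a = sin((1−f)δ)/sin δ ≈ 0.830, b = sin(fδ)/sin δ ≈ 1.166.
p = a·p₁ + b·p₂ ≈ (0.930, -0.201, -0.308); φ = arcsin(p_z) ≈ -17.92°, λ = atan2(p_y, p_x) ≈ -12.20°.

≈ (18°S, 12°W)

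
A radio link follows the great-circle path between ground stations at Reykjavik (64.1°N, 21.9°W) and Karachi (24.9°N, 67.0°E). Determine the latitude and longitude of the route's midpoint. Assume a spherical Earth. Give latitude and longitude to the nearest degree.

Convert each endpoint to a unit vector on the sphere (x = cos φ cos λ, y = cos φ sin λ, z = sin φ).
The central angle between the endpoints is δ = arccos(p₁·p₂) ≈ 1.174 rad (67.3°).
Interpolate at f = 1/2 with slerp weights a = sin((1−f)δ)/sin δ ≈ 0.601, b = sin(fδ)/sin δ ≈ 0.601.
p = a·p₁ + b·p₂ ≈ (0.456, 0.404, 0.793); φ = arcsin(p_z) ≈ 52.47°, λ = atan2(p_y, p_x) ≈ 41.50°.

≈ (52°N, 41°E)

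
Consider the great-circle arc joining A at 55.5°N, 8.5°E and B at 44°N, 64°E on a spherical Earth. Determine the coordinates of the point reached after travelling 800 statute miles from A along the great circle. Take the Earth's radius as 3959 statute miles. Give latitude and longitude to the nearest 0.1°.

≈ 54.9°N, 28.8°E

Convert each endpoint to a unit vector on the sphere (x = cos φ cos λ, y = cos φ sin λ, z = sin φ).
The central angle between the endpoints is δ = arccos(p₁·p₂) ≈ 0.638 rad (36.6°). The total great-circle distance is δ·R ≈ 0.638 × 3959 ≈ 2526 mi, so the target fraction is f = 800/2526 ≈ 0.317.
Interpolate at f ≈ 0.317 with slerp weights a = sin((1−f)δ)/sin δ ≈ 0.709, b = sin(fδ)/sin δ ≈ 0.337.
p = a·p₁ + b·p₂ ≈ (0.503, 0.277, 0.818); φ = arcsin(p_z) ≈ 54.92°, λ = atan2(p_y, p_x) ≈ 28.84°.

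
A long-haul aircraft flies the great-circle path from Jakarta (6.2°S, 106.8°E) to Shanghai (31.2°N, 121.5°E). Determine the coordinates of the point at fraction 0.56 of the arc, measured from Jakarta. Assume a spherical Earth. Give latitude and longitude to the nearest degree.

≈ (15°N, 114°E)

The haversine formula gives a central angle δ ≈ 0.697 rad (40.0°) between the endpoints.
Interpolate at f = 0.56 with slerp weights a = sin((1−f)δ)/sin δ ≈ 0.470, b = sin(fδ)/sin δ ≈ 0.593.
p = a·p₁ + b·p₂ ≈ (-0.400, 0.880, 0.256); φ = arcsin(p_z) ≈ 14.85°, λ = atan2(p_y, p_x) ≈ 114.45°.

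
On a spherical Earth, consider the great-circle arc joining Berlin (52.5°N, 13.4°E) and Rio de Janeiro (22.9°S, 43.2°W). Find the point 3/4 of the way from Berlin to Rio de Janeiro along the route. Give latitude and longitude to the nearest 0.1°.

Write both endpoints as unit vectors p₁, p₂ with components (cos φ cos λ, cos φ sin λ, sin φ).
The central angle between the endpoints is δ = arccos(p₁·p₂) ≈ 1.571 rad (90.0°).
Interpolate at f = 3/4 with slerp weights a = sin((1−f)δ)/sin δ ≈ 0.383, b = sin(fδ)/sin δ ≈ 0.924.
p = a·p₁ + b·p₂ ≈ (0.847, -0.529, -0.056); φ = arcsin(p_z) ≈ -3.20°, λ = atan2(p_y, p_x) ≈ -31.97°.

≈ 3.2°S, 32.0°W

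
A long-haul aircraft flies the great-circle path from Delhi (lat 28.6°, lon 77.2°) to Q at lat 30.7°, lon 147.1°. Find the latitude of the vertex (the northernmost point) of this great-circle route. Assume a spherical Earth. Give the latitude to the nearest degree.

The great circle lies in the plane with unit normal n̂ = (p₁ × p₂)/|p₁ × p₂|.
Here n̂_z ≈ +0.821; the vertex latitude is φ_max = arccos|n̂_z| ≈ 34.8°.
Check via Clairaut: cos φ_max = |cos φ₁| · sin C = cos(28.6°)·sin(69.2°) ≈ 0.821, again giving ≈ 34.8°.

≈ 35°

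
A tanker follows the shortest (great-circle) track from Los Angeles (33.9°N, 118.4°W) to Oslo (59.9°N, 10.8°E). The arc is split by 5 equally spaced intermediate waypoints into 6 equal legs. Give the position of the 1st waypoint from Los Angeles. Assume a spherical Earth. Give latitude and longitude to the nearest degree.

The haversine formula gives a central angle δ ≈ 1.350 rad (77.3°) between the endpoints.
Interpolate at f = 1/6 with slerp weights a = sin((1−f)δ)/sin δ ≈ 0.925, b = sin(fδ)/sin δ ≈ 0.229.
p = a·p₁ + b·p₂ ≈ (-0.252, -0.654, 0.713); φ = arcsin(p_z) ≈ 45.52°, λ = atan2(p_y, p_x) ≈ -111.12°.

≈ 46°N, 111°W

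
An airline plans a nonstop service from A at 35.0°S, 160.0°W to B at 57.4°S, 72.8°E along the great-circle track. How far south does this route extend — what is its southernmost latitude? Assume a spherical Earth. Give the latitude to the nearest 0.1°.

≈ 68.9°S

The great circle lies in the plane with unit normal n̂ = (p₁ × p₂)/|p₁ × p₂|.
Here n̂_z ≈ -0.360; the vertex latitude is φ_max = arccos|n̂_z| ≈ 68.9°.
Check via Clairaut: cos φ_max = |cos φ₁| · sin C = cos(35.0°)·sin(153.9°) ≈ 0.360, again giving ≈ 68.9°.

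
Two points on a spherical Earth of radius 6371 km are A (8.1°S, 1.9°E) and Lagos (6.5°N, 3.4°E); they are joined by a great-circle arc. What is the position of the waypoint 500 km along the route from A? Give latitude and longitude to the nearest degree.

Convert each endpoint to a unit vector on the sphere (x = cos φ cos λ, y = cos φ sin λ, z = sin φ).
The central angle between the endpoints is δ = arccos(p₁·p₂) ≈ 0.256 rad (14.7°). The total great-circle distance is δ·R ≈ 0.256 × 6371 ≈ 1632 km, so the target fraction is f = 500/1632 ≈ 0.306.
Interpolate at f ≈ 0.306 with slerp weights a = sin((1−f)δ)/sin δ ≈ 0.698, b = sin(fδ)/sin δ ≈ 0.309.
p = a·p₁ + b·p₂ ≈ (0.997, 0.041, -0.063); φ = arcsin(p_z) ≈ -3.63°, λ = atan2(p_y, p_x) ≈ 2.36°.

≈ (4°S, 2°E)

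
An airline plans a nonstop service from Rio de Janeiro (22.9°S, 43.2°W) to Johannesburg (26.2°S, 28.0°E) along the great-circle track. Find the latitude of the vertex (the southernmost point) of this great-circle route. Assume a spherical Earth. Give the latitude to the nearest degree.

The great circle lies in the plane with unit normal n̂ = (p₁ × p₂)/|p₁ × p₂|.
Here n̂_z ≈ +0.870; the vertex latitude is φ_max = arccos|n̂_z| ≈ 29.5°.
Check via Clairaut: cos φ_max = |cos φ₁| · sin C = cos(22.9°)·sin(109.1°) ≈ 0.870, again giving ≈ 29.5°.

≈ 29°S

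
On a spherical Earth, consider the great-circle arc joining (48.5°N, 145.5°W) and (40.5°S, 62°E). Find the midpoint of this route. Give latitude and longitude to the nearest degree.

≈ (16°N, 123°E)

From cos δ = sin φ₁ sin φ₂ + cos φ₁ cos φ₂ cos Δλ, the central angle is δ ≈ 2.774 rad (159.0°).
Interpolate at f = 1/2 with slerp weights a = sin((1−f)δ)/sin δ ≈ 2.739, b = sin(fδ)/sin δ ≈ 2.739.
p = a·p₁ + b·p₂ ≈ (-0.518, 0.811, 0.273); φ = arcsin(p_z) ≈ 15.81°, λ = atan2(p_y, p_x) ≈ 122.56°.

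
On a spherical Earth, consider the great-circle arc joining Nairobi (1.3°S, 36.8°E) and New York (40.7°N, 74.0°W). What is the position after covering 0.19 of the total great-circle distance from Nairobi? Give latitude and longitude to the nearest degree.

≈ 12°N, 22°E

The haversine formula gives a central angle δ ≈ 1.859 rad (106.5°) between the endpoints.
Interpolate at f = 0.19 with slerp weights a = sin((1−f)δ)/sin δ ≈ 1.041, b = sin(fδ)/sin δ ≈ 0.361.
p = a·p₁ + b·p₂ ≈ (0.908, 0.360, 0.212); φ = arcsin(p_z) ≈ 12.22°, λ = atan2(p_y, p_x) ≈ 21.64°.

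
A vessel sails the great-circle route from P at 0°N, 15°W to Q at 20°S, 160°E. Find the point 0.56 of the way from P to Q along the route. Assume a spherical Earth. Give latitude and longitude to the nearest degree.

≈ 77°S, 72°E

Convert each endpoint to a unit vector on the sphere (x = cos φ cos λ, y = cos φ sin λ, z = sin φ).
The central angle between the endpoints is δ = arccos(p₁·p₂) ≈ 2.782 rad (159.4°).
Interpolate at f = 0.56 with slerp weights a = sin((1−f)δ)/sin δ ≈ 2.674, b = sin(fδ)/sin δ ≈ 2.843.
p = a·p₁ + b·p₂ ≈ (0.073, 0.222, -0.972); φ = arcsin(p_z) ≈ -76.51°, λ = atan2(p_y, p_x) ≈ 71.86°.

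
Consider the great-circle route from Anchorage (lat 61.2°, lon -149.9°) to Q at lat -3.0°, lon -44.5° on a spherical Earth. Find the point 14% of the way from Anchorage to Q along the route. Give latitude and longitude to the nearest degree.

The haversine formula gives a central angle δ ≈ 1.745 rad (100.0°) between the endpoints.
Interpolate at f = 0.14 with slerp weights a = sin((1−f)δ)/sin δ ≈ 1.013, b = sin(fδ)/sin δ ≈ 0.246.
p = a·p₁ + b·p₂ ≈ (-0.247, -0.417, 0.875); φ = arcsin(p_z) ≈ 61.02°, λ = atan2(p_y, p_x) ≈ -120.68°.

≈ lat 61°, lon -121°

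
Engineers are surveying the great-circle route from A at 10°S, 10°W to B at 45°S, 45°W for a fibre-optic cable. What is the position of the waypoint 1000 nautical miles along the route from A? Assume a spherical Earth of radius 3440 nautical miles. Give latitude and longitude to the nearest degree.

≈ 24°S, 20°W

Write both endpoints as unit vectors p₁, p₂ with components (cos φ cos λ, cos φ sin λ, sin φ).
The central angle between the endpoints is δ = arccos(p₁·p₂) ≈ 0.805 rad (46.1°). The total great-circle distance is δ·R ≈ 0.805 × 3440 ≈ 2769 nmi, so the target fraction is f = 1000/2769 ≈ 0.361.
Interpolate at f ≈ 0.361 with slerp weights a = sin((1−f)δ)/sin δ ≈ 0.682, b = sin(fδ)/sin δ ≈ 0.398.
p = a·p₁ + b·p₂ ≈ (0.861, -0.316, -0.400); φ = arcsin(p_z) ≈ -23.56°, λ = atan2(p_y, p_x) ≈ -20.13°.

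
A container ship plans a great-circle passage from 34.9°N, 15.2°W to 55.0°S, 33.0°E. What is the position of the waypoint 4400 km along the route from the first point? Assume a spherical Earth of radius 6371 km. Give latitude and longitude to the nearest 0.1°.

≈ 1.7°S, 0.8°E

The haversine formula gives a central angle δ ≈ 1.727 rad (98.9°) between the endpoints. The total great-circle distance is δ·R ≈ 1.727 × 6371 ≈ 11000 km, so the target fraction is f = 4400/11000 ≈ 0.400.
Interpolate at f ≈ 0.400 with slerp weights a = sin((1−f)δ)/sin δ ≈ 0.871, b = sin(fδ)/sin δ ≈ 0.645.
p = a·p₁ + b·p₂ ≈ (0.999, 0.014, -0.030); φ = arcsin(p_z) ≈ -1.72°, λ = atan2(p_y, p_x) ≈ 0.81°.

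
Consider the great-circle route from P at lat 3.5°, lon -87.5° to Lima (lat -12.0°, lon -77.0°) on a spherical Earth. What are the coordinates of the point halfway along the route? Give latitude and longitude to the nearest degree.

Convert each endpoint to a unit vector on the sphere (x = cos φ cos λ, y = cos φ sin λ, z = sin φ).
The central angle between the endpoints is δ = arccos(p₁·p₂) ≈ 0.326 rad (18.7°).
Interpolate at f = 1/2 with slerp weights a = sin((1−f)δ)/sin δ ≈ 0.507, b = sin(fδ)/sin δ ≈ 0.507.
p = a·p₁ + b·p₂ ≈ (0.134, -0.988, -0.074); φ = arcsin(p_z) ≈ -4.27°, λ = atan2(p_y, p_x) ≈ -82.30°.

≈ lat -4°, lon -82°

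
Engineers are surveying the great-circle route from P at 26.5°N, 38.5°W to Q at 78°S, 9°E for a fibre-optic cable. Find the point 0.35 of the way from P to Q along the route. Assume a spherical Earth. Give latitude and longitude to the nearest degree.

The haversine formula gives a central angle δ ≈ 1.887 rad (108.1°) between the endpoints.
Interpolate at f = 0.35 with slerp weights a = sin((1−f)δ)/sin δ ≈ 0.990, b = sin(fδ)/sin δ ≈ 0.645.
p = a·p₁ + b·p₂ ≈ (0.826, -0.531, -0.189); φ = arcsin(p_z) ≈ -10.92°, λ = atan2(p_y, p_x) ≈ -32.72°.

≈ 11°S, 33°W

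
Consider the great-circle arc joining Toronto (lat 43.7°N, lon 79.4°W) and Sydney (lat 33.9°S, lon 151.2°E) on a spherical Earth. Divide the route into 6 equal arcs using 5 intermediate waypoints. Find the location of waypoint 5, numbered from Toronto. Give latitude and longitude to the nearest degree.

From cos δ = sin φ₁ sin φ₂ + cos φ₁ cos φ₂ cos Δλ, the central angle is δ ≈ 2.444 rad (140.0°).
Interpolate at f = 5/6 with slerp weights a = sin((1−f)δ)/sin δ ≈ 0.616, b = sin(fδ)/sin δ ≈ 1.391.
p = a·p₁ + b·p₂ ≈ (-0.929, 0.118, -0.350); φ = arcsin(p_z) ≈ -20.47°, λ = atan2(p_y, p_x) ≈ 172.77°.

≈ lat 20°S, lon 173°E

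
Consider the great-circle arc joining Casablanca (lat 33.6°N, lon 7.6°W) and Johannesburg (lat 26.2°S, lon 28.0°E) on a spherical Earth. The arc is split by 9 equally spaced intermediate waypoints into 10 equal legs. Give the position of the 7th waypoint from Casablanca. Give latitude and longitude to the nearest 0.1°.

Convert each endpoint to a unit vector on the sphere (x = cos φ cos λ, y = cos φ sin λ, z = sin φ).
The central angle between the endpoints is δ = arccos(p₁·p₂) ≈ 1.199 rad (68.7°).
Interpolate at f = 7/10 with slerp weights a = sin((1−f)δ)/sin δ ≈ 0.378, b = sin(fδ)/sin δ ≈ 0.799.
p = a·p₁ + b·p₂ ≈ (0.945, 0.295, -0.144); φ = arcsin(p_z) ≈ -8.25°, λ = atan2(p_y, p_x) ≈ 17.33°.

≈ lat 8.3°S, lon 17.3°E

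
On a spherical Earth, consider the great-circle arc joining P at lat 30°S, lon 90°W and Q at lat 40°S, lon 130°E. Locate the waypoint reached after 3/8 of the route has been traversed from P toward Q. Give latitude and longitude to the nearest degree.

≈ lat 59°S, lon 126°W

Write both endpoints as unit vectors p₁, p₂ with components (cos φ cos λ, cos φ sin λ, sin φ).
The central angle between the endpoints is δ = arccos(p₁·p₂) ≈ 1.759 rad (100.8°).
Interpolate at f = 3/8 with slerp weights a = sin((1−f)δ)/sin δ ≈ 0.907, b = sin(fδ)/sin δ ≈ 0.624.
p = a·p₁ + b·p₂ ≈ (-0.307, -0.419, -0.854); φ = arcsin(p_z) ≈ -58.68°, λ = atan2(p_y, p_x) ≈ -126.22°.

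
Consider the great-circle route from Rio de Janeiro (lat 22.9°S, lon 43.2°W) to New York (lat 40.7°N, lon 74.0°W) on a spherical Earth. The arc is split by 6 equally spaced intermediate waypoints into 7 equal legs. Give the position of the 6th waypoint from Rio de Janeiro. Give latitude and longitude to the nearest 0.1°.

From cos δ = sin φ₁ sin φ₂ + cos φ₁ cos φ₂ cos Δλ, the central angle is δ ≈ 1.217 rad (69.7°).
Interpolate at f = 6/7 with slerp weights a = sin((1−f)δ)/sin δ ≈ 0.184, b = sin(fδ)/sin δ ≈ 0.921.
p = a·p₁ + b·p₂ ≈ (0.316, -0.788, 0.529); φ = arcsin(p_z) ≈ 31.93°, λ = atan2(p_y, p_x) ≈ -68.12°.

≈ lat 31.9°N, lon 68.1°W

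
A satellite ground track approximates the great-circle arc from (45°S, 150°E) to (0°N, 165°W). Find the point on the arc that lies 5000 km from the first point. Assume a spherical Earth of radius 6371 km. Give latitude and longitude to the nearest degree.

≈ (12°S, 174°W)

Write both endpoints as unit vectors p₁, p₂ with components (cos φ cos λ, cos φ sin λ, sin φ).
The central angle between the endpoints is δ = arccos(p₁·p₂) ≈ 1.047 rad (60.0°). The total great-circle distance is δ·R ≈ 1.047 × 6371 ≈ 6672 km, so the target fraction is f = 5000/6672 ≈ 0.749.
Interpolate at f ≈ 0.749 with slerp weights a = sin((1−f)δ)/sin δ ≈ 0.300, b = sin(fδ)/sin δ ≈ 0.816.
p = a·p₁ + b·p₂ ≈ (-0.972, -0.105, -0.212); φ = arcsin(p_z) ≈ -12.23°, λ = atan2(p_y, p_x) ≈ -173.81°.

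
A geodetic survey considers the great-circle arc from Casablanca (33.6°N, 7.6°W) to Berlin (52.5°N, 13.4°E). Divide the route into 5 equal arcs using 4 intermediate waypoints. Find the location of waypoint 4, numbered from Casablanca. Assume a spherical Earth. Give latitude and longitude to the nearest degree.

Convert each endpoint to a unit vector on the sphere (x = cos φ cos λ, y = cos φ sin λ, z = sin φ).
The central angle between the endpoints is δ = arccos(p₁·p₂) ≈ 0.422 rad (24.2°).
Interpolate at f = 4/5 with slerp weights a = sin((1−f)δ)/sin δ ≈ 0.206, b = sin(fδ)/sin δ ≈ 0.809.
p = a·p₁ + b·p₂ ≈ (0.649, 0.091, 0.755); φ = arcsin(p_z) ≈ 49.06°, λ = atan2(p_y, p_x) ≈ 8.02°.

≈ 49°N, 8°E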